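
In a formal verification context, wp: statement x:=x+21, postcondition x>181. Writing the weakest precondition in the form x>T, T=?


Formula: wp(x:=E, P) = P[E/x] (substitute E for x in postcondition)
Step 1: Postcondition: x>181
Step 2: Substitute x+21 for x: x+21>181
Step 3: Solve for x: x > 181-21 = 160

160


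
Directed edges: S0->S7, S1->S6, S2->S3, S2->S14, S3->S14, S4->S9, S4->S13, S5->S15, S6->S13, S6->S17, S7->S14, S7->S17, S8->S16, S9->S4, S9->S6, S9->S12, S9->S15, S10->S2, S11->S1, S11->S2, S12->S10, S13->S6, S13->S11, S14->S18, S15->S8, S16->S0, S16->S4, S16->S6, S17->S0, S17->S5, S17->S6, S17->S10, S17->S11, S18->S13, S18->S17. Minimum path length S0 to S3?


BFS layer-by-layer from S0:
  dist 0: {S0}
  dist 1: {S7}
  dist 2: {S14, S17}
  dist 3: {S5, S6, S10, S11, S18}
  dist 4: {S1, S2, S13, S15}
  dist 5: {S3, S8}
  -> S3 reached at distance 5
Shortest path length = 5

5


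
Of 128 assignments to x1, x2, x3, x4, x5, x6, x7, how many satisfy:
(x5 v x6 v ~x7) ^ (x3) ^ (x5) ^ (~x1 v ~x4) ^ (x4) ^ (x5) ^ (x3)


CNF with 7 clauses over 7 vars (128 assignments).
An assignment satisfies CNF iff every clause has >=1 true literal.
Check each row (bits = x1,x2,x3,x4,x5,x6,x7; clause T/F shown):
  row 0 [0000000]: clauses=TFFTFFF -> 0
  row 1 [0000001]: clauses=FFFTFFF -> 0
  row 2 [0000010]: clauses=TFFTFFF -> 0
  row 3 [0000011]: clauses=TFFTFFF -> 0
  row 4 [0000100]: clauses=TFTTFTF -> 0
  (every remaining row is evaluated the same way; all 128 results are listed next)
Full result column, 8 rows per line (x1,x2,x3,x4 fixed per line; x5,x6,x7 runs 000..111 left to right):
  rows 0-7 [x1,x2,x3,x4=0000]: 00000000  (ones: 0)
  rows 8-15 [x1,x2,x3,x4=0001]: 00000000  (ones: 0)
  rows 16-23 [x1,x2,x3,x4=0010]: 00000000  (ones: 0)
  rows 24-31 [x1,x2,x3,x4=0011]: 00001111  (ones: 4)
  rows 32-39 [x1,x2,x3,x4=0100]: 00000000  (ones: 0)
  rows 40-47 [x1,x2,x3,x4=0101]: 00000000  (ones: 0)
  rows 48-55 [x1,x2,x3,x4=0110]: 00000000  (ones: 0)
  rows 56-63 [x1,x2,x3,x4=0111]: 00001111  (ones: 4)
  rows 64-71 [x1,x2,x3,x4=1000]: 00000000  (ones: 0)
  rows 72-79 [x1,x2,x3,x4=1001]: 00000000  (ones: 0)
  rows 80-87 [x1,x2,x3,x4=1010]: 00000000  (ones: 0)
  rows 88-95 [x1,x2,x3,x4=1011]: 00000000  (ones: 0)
  rows 96-103 [x1,x2,x3,x4=1100]: 00000000  (ones: 0)
  rows 104-111 [x1,x2,x3,x4=1101]: 00000000  (ones: 0)
  rows 112-119 [x1,x2,x3,x4=1110]: 00000000  (ones: 0)
  rows 120-127 [x1,x2,x3,x4=1111]: 00000000  (ones: 0)
Satisfying assignments = 0+0+0+4+0+0+0+4+0+0+0+0+0+0+0+0 = 8

8


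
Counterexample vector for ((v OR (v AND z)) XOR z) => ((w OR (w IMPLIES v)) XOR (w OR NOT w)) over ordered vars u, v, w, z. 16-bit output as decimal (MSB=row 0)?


F1 = ((v OR (v AND z)) XOR z)
F2 = ((w OR (w IMPLIES v)) XOR (w OR NOT w))
Counterexample to F1=>F2 is where F1=1 and F2=0.
Evaluate each row (bits = u,v,w,z, MSB first):
  row 0 [0000]: F1=0 F2=0 -> F1&~F2 -> 0
  row 1 [0001]: F1=1 F2=0 -> F1&~F2 -> 1
  row 2 [0010]: F1=0 F2=0 -> F1&~F2 -> 0
  row 3 [0011]: F1=1 F2=0 -> F1&~F2 -> 1
  row 4 [0100]: F1=1 F2=0 -> F1&~F2 -> 1
  row 5 [0101]: F1=0 F2=0 -> F1&~F2 -> 0
  row 6 [0110]: F1=1 F2=0 -> F1&~F2 -> 1
  row 7 [0111]: F1=0 F2=0 -> F1&~F2 -> 0
  row 8 [1000]: F1=0 F2=0 -> F1&~F2 -> 0
  row 9 [1001]: F1=1 F2=0 -> F1&~F2 -> 1
  row 10 [1010]: F1=0 F2=0 -> F1&~F2 -> 0
  row 11 [1011]: F1=1 F2=0 -> F1&~F2 -> 1
  row 12 [1100]: F1=1 F2=0 -> F1&~F2 -> 1
  row 13 [1101]: F1=0 F2=0 -> F1&~F2 -> 0
  row 14 [1110]: F1=1 F2=0 -> F1&~F2 -> 1
  row 15 [1111]: F1=0 F2=0 -> F1&~F2 -> 0
Full result column, 4 rows per line (u,v fixed per line; w,z runs 00..11 left to right):
  rows 0-3 [u,v=00]: 0101  = hex 5
  rows 4-7 [u,v=01]: 1010  = hex A
  rows 8-11 [u,v=10]: 0101  = hex 5
  rows 12-15 [u,v=11]: 1010  = hex A
Counterexample vector (row 0 .. row 15) = 0101101001011010
Output column grouped in 4s = 0101 1010 0101 1010 = 0x5A5A
Convert to decimal digit by digit (value = value*16 + digit):
  5 -> 5
  5*16 + 10 (A) = 90
  90*16 + 5 = 1445
  1445*16 + 10 (A) = 23130
Decimal = 23130

23130


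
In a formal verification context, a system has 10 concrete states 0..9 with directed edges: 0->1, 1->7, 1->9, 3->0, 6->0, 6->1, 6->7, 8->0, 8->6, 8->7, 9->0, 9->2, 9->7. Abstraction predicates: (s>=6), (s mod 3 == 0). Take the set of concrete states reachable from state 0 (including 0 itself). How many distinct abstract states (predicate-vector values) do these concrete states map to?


BFS from 0:
Concrete reachable: {0, 1, 2, 7, 9}
Abstract via predicates (s>=6), (s mod 3 == 0):
  (0,0) <- {1, 2}
  (0,1) <- {0}
  (1,0) <- {7}
  (1,1) <- {9}
Distinct abstract states = 4

4


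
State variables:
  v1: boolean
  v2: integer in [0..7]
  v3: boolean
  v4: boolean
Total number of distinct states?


State space = product of domain sizes of all variables.
Domain sizes:
  v1 (boolean): 2
  v2 (integer in [0..7]): 8
  v3 (boolean): 2
  v4 (boolean): 2
Product = 2 * 8 * 2 * 2 = 64

64


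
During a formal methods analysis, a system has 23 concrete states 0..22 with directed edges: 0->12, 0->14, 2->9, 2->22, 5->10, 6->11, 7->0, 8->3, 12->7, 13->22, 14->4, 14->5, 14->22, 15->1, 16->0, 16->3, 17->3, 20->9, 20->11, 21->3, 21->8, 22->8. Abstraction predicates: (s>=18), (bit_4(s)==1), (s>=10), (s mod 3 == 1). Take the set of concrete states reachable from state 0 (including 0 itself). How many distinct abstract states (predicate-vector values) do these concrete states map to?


BFS from 0:
Concrete reachable: {0, 3, 4, 5, 7, 8, 10, 12, 14, 22}
Abstract via predicates (s>=18), (bit_4(s)==1), (s>=10), (s mod 3 == 1):
  (0,0,0,0) <- {0, 3, 5, 8}
  (0,0,0,1) <- {4, 7}
  (0,0,1,0) <- {12, 14}
  (0,0,1,1) <- {10}
  (1,1,1,1) <- {22}
Distinct abstract states = 5

5


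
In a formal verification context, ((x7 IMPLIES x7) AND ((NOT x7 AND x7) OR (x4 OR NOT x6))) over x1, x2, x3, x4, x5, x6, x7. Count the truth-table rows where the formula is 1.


Formula: ((x7 IMPLIES x7) AND ((NOT x7 AND x7) OR (x4 OR NOT x6))) over 7 vars (128 rows)
Evaluate each row (x1, x2, x3, x4, x5, x6, x7 as bits, MSB first):
  row 0 [0000000]: ((0 IMPLIES 0) AND ((NOT 0 AND 0) OR (0 OR NOT 0))) -> 1
  row 1 [0000001]: ((1 IMPLIES 1) AND ((NOT 1 AND 1) OR (0 OR NOT 0))) -> 1
  row 2 [0000010]: ((0 IMPLIES 0) AND ((NOT 0 AND 0) OR (0 OR NOT 1))) -> 0
  row 3 [0000011]: ((1 IMPLIES 1) AND ((NOT 1 AND 1) OR (0 OR NOT 1))) -> 0
  row 4 [0000100]: ((0 IMPLIES 0) AND ((NOT 0 AND 0) OR (0 OR NOT 0))) -> 1
  (every remaining row is evaluated the same way; all 128 results are listed next)
Full result column, 8 rows per line (x1,x2,x3,x4 fixed per line; x5,x6,x7 runs 000..111 left to right):
  rows 0-7 [x1,x2,x3,x4=0000]: 11001100  (ones: 4)
  rows 8-15 [x1,x2,x3,x4=0001]: 11111111  (ones: 8)
  rows 16-23 [x1,x2,x3,x4=0010]: 11001100  (ones: 4)
  rows 24-31 [x1,x2,x3,x4=0011]: 11111111  (ones: 8)
  rows 32-39 [x1,x2,x3,x4=0100]: 11001100  (ones: 4)
  rows 40-47 [x1,x2,x3,x4=0101]: 11111111  (ones: 8)
  rows 48-55 [x1,x2,x3,x4=0110]: 11001100  (ones: 4)
  rows 56-63 [x1,x2,x3,x4=0111]: 11111111  (ones: 8)
  rows 64-71 [x1,x2,x3,x4=1000]: 11001100  (ones: 4)
  rows 72-79 [x1,x2,x3,x4=1001]: 11111111  (ones: 8)
  rows 80-87 [x1,x2,x3,x4=1010]: 11001100  (ones: 4)
  rows 88-95 [x1,x2,x3,x4=1011]: 11111111  (ones: 8)
  rows 96-103 [x1,x2,x3,x4=1100]: 11001100  (ones: 4)
  rows 104-111 [x1,x2,x3,x4=1101]: 11111111  (ones: 8)
  rows 112-119 [x1,x2,x3,x4=1110]: 11001100  (ones: 4)
  rows 120-127 [x1,x2,x3,x4=1111]: 11111111  (ones: 8)
Count of 1-rows = 4+8+4+8+4+8+4+8+4+8+4+8+4+8+4+8 = 96

96


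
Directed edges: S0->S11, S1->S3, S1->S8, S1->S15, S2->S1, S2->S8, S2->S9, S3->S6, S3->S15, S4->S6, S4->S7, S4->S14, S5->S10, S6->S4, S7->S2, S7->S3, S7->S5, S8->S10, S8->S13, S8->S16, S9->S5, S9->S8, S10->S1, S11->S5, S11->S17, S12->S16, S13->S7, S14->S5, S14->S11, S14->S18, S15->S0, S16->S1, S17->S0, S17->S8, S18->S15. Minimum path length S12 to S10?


BFS layer-by-layer from S12:
  dist 0: {S12}
  dist 1: {S16}
  dist 2: {S1}
  dist 3: {S3, S8, S15}
  dist 4: {S0, S6, S10, S13}
  -> S10 reached at distance 4
Shortest path length = 4

4


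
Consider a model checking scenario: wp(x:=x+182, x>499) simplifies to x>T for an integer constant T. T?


Formula: wp(x:=E, P) = P[E/x] (substitute E for x in postcondition)
Step 1: Postcondition: x>499
Step 2: Substitute x+182 for x: x+182>499
Step 3: Solve for x: x > 499-182 = 317

317


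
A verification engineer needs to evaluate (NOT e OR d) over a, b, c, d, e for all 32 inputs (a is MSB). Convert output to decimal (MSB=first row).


Formula: (NOT e OR d) over a, b, c, d, e (32 rows)
Evaluate each row (bits = a,b,c,d,e, MSB first):
  row 0 [00000]: (NOT 0 OR 0) -> 1
  row 1 [00001]: (NOT 1 OR 0) -> 0
  row 2 [00010]: (NOT 0 OR 1) -> 1
  row 3 [00011]: (NOT 1 OR 1) -> 1
  row 4 [00100]: (NOT 0 OR 0) -> 1
  row 5 [00101]: (NOT 1 OR 0) -> 0
  row 6 [00110]: (NOT 0 OR 1) -> 1
  row 7 [00111]: (NOT 1 OR 1) -> 1
  row 8 [01000]: (NOT 0 OR 0) -> 1
  row 9 [01001]: (NOT 1 OR 0) -> 0
  row 10 [01010]: (NOT 0 OR 1) -> 1
  row 11 [01011]: (NOT 1 OR 1) -> 1
  row 12 [01100]: (NOT 0 OR 0) -> 1
  row 13 [01101]: (NOT 1 OR 0) -> 0
  row 14 [01110]: (NOT 0 OR 1) -> 1
  row 15 [01111]: (NOT 1 OR 1) -> 1
  row 16 [10000]: (NOT 0 OR 0) -> 1
  row 17 [10001]: (NOT 1 OR 0) -> 0
  row 18 [10010]: (NOT 0 OR 1) -> 1
  row 19 [10011]: (NOT 1 OR 1) -> 1
  row 20 [10100]: (NOT 0 OR 0) -> 1
  row 21 [10101]: (NOT 1 OR 0) -> 0
  row 22 [10110]: (NOT 0 OR 1) -> 1
  row 23 [10111]: (NOT 1 OR 1) -> 1
  row 24 [11000]: (NOT 0 OR 0) -> 1
  row 25 [11001]: (NOT 1 OR 0) -> 0
  row 26 [11010]: (NOT 0 OR 1) -> 1
  row 27 [11011]: (NOT 1 OR 1) -> 1
  row 28 [11100]: (NOT 0 OR 0) -> 1
  row 29 [11101]: (NOT 1 OR 0) -> 0
  row 30 [11110]: (NOT 0 OR 1) -> 1
  row 31 [11111]: (NOT 1 OR 1) -> 1
Full result column, 4 rows per line (a,b,c fixed per line; d,e runs 00..11 left to right):
  rows 0-3 [a,b,c=000]: 1011  = hex B
  rows 4-7 [a,b,c=001]: 1011  = hex B
  rows 8-11 [a,b,c=010]: 1011  = hex B
  rows 12-15 [a,b,c=011]: 1011  = hex B
  rows 16-19 [a,b,c=100]: 1011  = hex B
  rows 20-23 [a,b,c=101]: 1011  = hex B
  rows 24-27 [a,b,c=110]: 1011  = hex B
  rows 28-31 [a,b,c=111]: 1011  = hex B
Output column (row 0 .. row 31) = 10111011101110111011101110111011
Output column grouped in 4s = 1011 1011 1011 1011 1011 1011 1011 1011 = 0xBBBBBBBB
Convert to decimal digit by digit (value = value*16 + digit):
  B -> 11
  11*16 + 11 (B) = 187
  187*16 + 11 (B) = 3003
  3003*16 + 11 (B) = 48059
  48059*16 + 11 (B) = 768955
  768955*16 + 11 (B) = 12303291
  12303291*16 + 11 (B) = 196852667
  196852667*16 + 11 (B) = 3149642683
Decimal = 3149642683

3149642683


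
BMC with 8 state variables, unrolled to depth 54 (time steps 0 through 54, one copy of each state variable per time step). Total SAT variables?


BMC unrolls to depth k, creating one copy of each state var for steps 0..k.
Step count = 54 + 1 = 55 (steps 0 through 54)
Vars per step = 8
Total = 8 * 55 = 440

440


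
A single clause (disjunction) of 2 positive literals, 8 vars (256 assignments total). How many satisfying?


Step 1: Total=2^8=256
Step 2: Unsat when all 2 false: 2^6=64
Step 3: Sat=256-64=192

192


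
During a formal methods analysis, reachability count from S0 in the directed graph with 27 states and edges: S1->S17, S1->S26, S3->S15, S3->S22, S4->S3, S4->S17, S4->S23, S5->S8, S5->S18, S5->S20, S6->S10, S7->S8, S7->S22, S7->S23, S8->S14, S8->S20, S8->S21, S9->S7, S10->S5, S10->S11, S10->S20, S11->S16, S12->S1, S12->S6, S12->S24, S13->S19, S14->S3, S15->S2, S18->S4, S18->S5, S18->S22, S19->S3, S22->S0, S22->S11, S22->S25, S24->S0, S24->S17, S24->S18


BFS from S0:
  layer 0: {S0}
Reachable set: {S0}
Count = 1

1


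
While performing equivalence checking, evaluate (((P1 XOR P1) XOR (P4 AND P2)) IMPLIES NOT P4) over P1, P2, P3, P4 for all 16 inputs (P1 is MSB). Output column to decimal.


Formula: (((P1 XOR P1) XOR (P4 AND P2)) IMPLIES NOT P4) over P1, P2, P3, P4 (16 rows)
Evaluate each row (bits = P1,P2,P3,P4, MSB first):
  row 0 [0000]: (((0 XOR 0) XOR (0 AND 0)) IMPLIES NOT 0) -> 1
  row 1 [0001]: (((0 XOR 0) XOR (1 AND 0)) IMPLIES NOT 1) -> 1
  row 2 [0010]: (((0 XOR 0) XOR (0 AND 0)) IMPLIES NOT 0) -> 1
  row 3 [0011]: (((0 XOR 0) XOR (1 AND 0)) IMPLIES NOT 1) -> 1
  row 4 [0100]: (((0 XOR 0) XOR (0 AND 1)) IMPLIES NOT 0) -> 1
  row 5 [0101]: (((0 XOR 0) XOR (1 AND 1)) IMPLIES NOT 1) -> 0
  row 6 [0110]: (((0 XOR 0) XOR (0 AND 1)) IMPLIES NOT 0) -> 1
  row 7 [0111]: (((0 XOR 0) XOR (1 AND 1)) IMPLIES NOT 1) -> 0
  row 8 [1000]: (((1 XOR 1) XOR (0 AND 0)) IMPLIES NOT 0) -> 1
  row 9 [1001]: (((1 XOR 1) XOR (1 AND 0)) IMPLIES NOT 1) -> 1
  row 10 [1010]: (((1 XOR 1) XOR (0 AND 0)) IMPLIES NOT 0) -> 1
  row 11 [1011]: (((1 XOR 1) XOR (1 AND 0)) IMPLIES NOT 1) -> 1
  row 12 [1100]: (((1 XOR 1) XOR (0 AND 1)) IMPLIES NOT 0) -> 1
  row 13 [1101]: (((1 XOR 1) XOR (1 AND 1)) IMPLIES NOT 1) -> 0
  row 14 [1110]: (((1 XOR 1) XOR (0 AND 1)) IMPLIES NOT 0) -> 1
  row 15 [1111]: (((1 XOR 1) XOR (1 AND 1)) IMPLIES NOT 1) -> 0
Full result column, 4 rows per line (P1,P2 fixed per line; P3,P4 runs 00..11 left to right):
  rows 0-3 [P1,P2=00]: 1111  = hex F
  rows 4-7 [P1,P2=01]: 1010  = hex A
  rows 8-11 [P1,P2=10]: 1111  = hex F
  rows 12-15 [P1,P2=11]: 1010  = hex A
Output column (row 0 .. row 15) = 1111101011111010
Output column grouped in 4s = 1111 1010 1111 1010 = 0xFAFA
Convert to decimal digit by digit (value = value*16 + digit):
  F -> 15
  15*16 + 10 (A) = 250
  250*16 + 15 (F) = 4015
  4015*16 + 10 (A) = 64250
Decimal = 64250

64250


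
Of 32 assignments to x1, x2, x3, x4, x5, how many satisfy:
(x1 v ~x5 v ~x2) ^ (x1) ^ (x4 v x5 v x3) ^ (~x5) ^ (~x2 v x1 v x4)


CNF with 5 clauses over 5 vars (32 assignments).
An assignment satisfies CNF iff every clause has >=1 true literal.
Check each row (bits = x1,x2,x3,x4,x5; clause T/F shown):
  row 0 [00000]: clauses=TFFTT -> 0
  row 1 [00001]: clauses=TFTFT -> 0
  row 2 [00010]: clauses=TFTTT -> 0
  row 3 [00011]: clauses=TFTFT -> 0
  row 4 [00100]: clauses=TFTTT -> 0
  row 5 [00101]: clauses=TFTFT -> 0
  row 6 [00110]: clauses=TFTTT -> 0
  row 7 [00111]: clauses=TFTFT -> 0
  row 8 [01000]: clauses=TFFTF -> 0
  row 9 [01001]: clauses=FFTFF -> 0
  row 10 [01010]: clauses=TFTTT -> 0
  row 11 [01011]: clauses=FFTFT -> 0
  row 12 [01100]: clauses=TFTTF -> 0
  row 13 [01101]: clauses=FFTFF -> 0
  row 14 [01110]: clauses=TFTTT -> 0
  row 15 [01111]: clauses=FFTFT -> 0
  row 16 [10000]: clauses=TTFTT -> 0
  row 17 [10001]: clauses=TTTFT -> 0
  row 18 [10010]: clauses=TTTTT -> 1
  row 19 [10011]: clauses=TTTFT -> 0
  row 20 [10100]: clauses=TTTTT -> 1
  row 21 [10101]: clauses=TTTFT -> 0
  row 22 [10110]: clauses=TTTTT -> 1
  row 23 [10111]: clauses=TTTFT -> 0
  row 24 [11000]: clauses=TTFTT -> 0
  row 25 [11001]: clauses=TTTFT -> 0
  row 26 [11010]: clauses=TTTTT -> 1
  row 27 [11011]: clauses=TTTFT -> 0
  row 28 [11100]: clauses=TTTTT -> 1
  row 29 [11101]: clauses=TTTFT -> 0
  row 30 [11110]: clauses=TTTTT -> 1
  row 31 [11111]: clauses=TTTFT -> 0
Full result column, 8 rows per line (x1,x2 fixed per line; x3,x4,x5 runs 000..111 left to right):
  rows 0-7 [x1,x2=00]: 00000000  (ones: 0)
  rows 8-15 [x1,x2=01]: 00000000  (ones: 0)
  rows 16-23 [x1,x2=10]: 00101010  (ones: 3)
  rows 24-31 [x1,x2=11]: 00101010  (ones: 3)
Satisfying assignments = 0+0+3+3 = 6

6


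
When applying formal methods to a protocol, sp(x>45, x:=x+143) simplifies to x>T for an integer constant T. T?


Formula: sp(P, x:=E) = exists old_x. (x = E[old_x/x]) AND P[old_x/x] (old_x is the value of x before the assignment; eliminate old_x by solving x = E[old_x/x] for old_x)
Step 1: Precondition P: x>45, i.e. old_x > 45
Step 2: Assignment gives x = old_x + 143, so old_x = x - 143
Step 3: Substitute into P: x - 143 > 45
Step 4: Simplify: x > 45+143 = 188

188


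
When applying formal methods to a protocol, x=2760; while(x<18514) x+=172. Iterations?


Step 1: x goes from 2760 toward 18514 by 172; the body runs while x<18514, so iterations = ceil((bound-start)/step)
Step 2: Distance=15754
Step 3: ceil(15754/172)=92

92


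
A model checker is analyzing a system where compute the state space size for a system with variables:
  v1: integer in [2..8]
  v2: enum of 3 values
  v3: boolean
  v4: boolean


State space = product of domain sizes of all variables.
Domain sizes:
  v1 (integer in [2..8]): 7
  v2 (enum of 3 values): 3
  v3 (boolean): 2
  v4 (boolean): 2
Product = 7 * 3 * 2 * 2 = 84

84


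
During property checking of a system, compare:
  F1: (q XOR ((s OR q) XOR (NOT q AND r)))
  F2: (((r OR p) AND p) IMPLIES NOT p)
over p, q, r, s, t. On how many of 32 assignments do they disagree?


F1 = (q XOR ((s OR q) XOR (NOT q AND r)))
F2 = (((r OR p) AND p) IMPLIES NOT p)
Evaluate both on each of 32 rows (bits = p,q,r,s,t):
  row 0 [00000]: F1=0 F2=1 (differ) -> 1
  row 1 [00001]: F1=0 F2=1 (differ) -> 1
  row 2 [00010]: F1=1 F2=1 -> 0
  row 3 [00011]: F1=1 F2=1 -> 0
  row 4 [00100]: F1=1 F2=1 -> 0
  row 5 [00101]: F1=1 F2=1 -> 0
  row 6 [00110]: F1=0 F2=1 (differ) -> 1
  row 7 [00111]: F1=0 F2=1 (differ) -> 1
  row 8 [01000]: F1=0 F2=1 (differ) -> 1
  row 9 [01001]: F1=0 F2=1 (differ) -> 1
  row 10 [01010]: F1=0 F2=1 (differ) -> 1
  row 11 [01011]: F1=0 F2=1 (differ) -> 1
  row 12 [01100]: F1=0 F2=1 (differ) -> 1
  row 13 [01101]: F1=0 F2=1 (differ) -> 1
  row 14 [01110]: F1=0 F2=1 (differ) -> 1
  row 15 [01111]: F1=0 F2=1 (differ) -> 1
  row 16 [10000]: F1=0 F2=0 -> 0
  row 17 [10001]: F1=0 F2=0 -> 0
  row 18 [10010]: F1=1 F2=0 (differ) -> 1
  row 19 [10011]: F1=1 F2=0 (differ) -> 1
  row 20 [10100]: F1=1 F2=0 (differ) -> 1
  row 21 [10101]: F1=1 F2=0 (differ) -> 1
  row 22 [10110]: F1=0 F2=0 -> 0
  row 23 [10111]: F1=0 F2=0 -> 0
  row 24 [11000]: F1=0 F2=0 -> 0
  row 25 [11001]: F1=0 F2=0 -> 0
  row 26 [11010]: F1=0 F2=0 -> 0
  row 27 [11011]: F1=0 F2=0 -> 0
  row 28 [11100]: F1=0 F2=0 -> 0
  row 29 [11101]: F1=0 F2=0 -> 0
  row 30 [11110]: F1=0 F2=0 -> 0
  row 31 [11111]: F1=0 F2=0 -> 0
Full result column, 8 rows per line (p,q fixed per line; r,s,t runs 000..111 left to right):
  rows 0-7 [p,q=00]: 11000011  (ones: 4)
  rows 8-15 [p,q=01]: 11111111  (ones: 8)
  rows 16-23 [p,q=10]: 00111100  (ones: 4)
  rows 24-31 [p,q=11]: 00000000  (ones: 0)
Disagreements = 4+8+4+0 = 16

16


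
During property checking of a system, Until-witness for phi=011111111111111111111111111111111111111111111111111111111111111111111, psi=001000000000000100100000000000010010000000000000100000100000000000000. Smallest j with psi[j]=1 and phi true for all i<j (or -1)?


(phi U psi) at 0: need smallest j with psi[j]=1 and phi[i]=1 for all i in [0,j).
Scan from step 0:
  step 0: phi=0 -> phi-prefix broken from here
  step 2: psi=1 but phi already failed -> not a witness
  step 15: psi=1 but phi already failed -> not a witness
  step 18: psi=1 but phi already failed -> not a witness
  step 31: psi=1 but phi already failed -> not a witness
  step 34: psi=1 but phi already failed -> not a witness
  step 48: psi=1 but phi already failed -> not a witness
  step 54: psi=1 but phi already failed -> not a witness
  end of trace: no witness -> -1
Witness step = -1

-1


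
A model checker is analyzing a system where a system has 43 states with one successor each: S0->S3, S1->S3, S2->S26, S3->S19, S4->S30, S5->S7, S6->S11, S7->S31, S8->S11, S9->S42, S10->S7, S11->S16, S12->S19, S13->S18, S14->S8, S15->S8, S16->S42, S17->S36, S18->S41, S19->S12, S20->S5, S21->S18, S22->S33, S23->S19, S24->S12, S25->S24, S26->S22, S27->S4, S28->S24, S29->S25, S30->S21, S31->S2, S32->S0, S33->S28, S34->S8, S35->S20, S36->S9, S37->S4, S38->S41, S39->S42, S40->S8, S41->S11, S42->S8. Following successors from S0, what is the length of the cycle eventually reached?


Trace from S0 until a state repeats:
  S0 -> S3 -> S19 -> S12 -> S19
S19 first seen at step 2, revisited at step 4.
Cycle length = 4 - 2 = 2

2


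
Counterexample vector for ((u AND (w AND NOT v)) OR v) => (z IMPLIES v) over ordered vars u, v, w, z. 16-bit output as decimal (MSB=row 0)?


F1 = ((u AND (w AND NOT v)) OR v)
F2 = (z IMPLIES v)
Counterexample to F1=>F2 is where F1=1 and F2=0.
Evaluate each row (bits = u,v,w,z, MSB first):
  row 0 [0000]: F1=0 F2=1 -> F1&~F2 -> 0
  row 1 [0001]: F1=0 F2=0 -> F1&~F2 -> 0
  row 2 [0010]: F1=0 F2=1 -> F1&~F2 -> 0
  row 3 [0011]: F1=0 F2=0 -> F1&~F2 -> 0
  row 4 [0100]: F1=1 F2=1 -> F1&~F2 -> 0
  row 5 [0101]: F1=1 F2=1 -> F1&~F2 -> 0
  row 6 [0110]: F1=1 F2=1 -> F1&~F2 -> 0
  row 7 [0111]: F1=1 F2=1 -> F1&~F2 -> 0
  row 8 [1000]: F1=0 F2=1 -> F1&~F2 -> 0
  row 9 [1001]: F1=0 F2=0 -> F1&~F2 -> 0
  row 10 [1010]: F1=1 F2=1 -> F1&~F2 -> 0
  row 11 [1011]: F1=1 F2=0 -> F1&~F2 -> 1
  row 12 [1100]: F1=1 F2=1 -> F1&~F2 -> 0
  row 13 [1101]: F1=1 F2=1 -> F1&~F2 -> 0
  row 14 [1110]: F1=1 F2=1 -> F1&~F2 -> 0
  row 15 [1111]: F1=1 F2=1 -> F1&~F2 -> 0
Full result column, 4 rows per line (u,v fixed per line; w,z runs 00..11 left to right):
  rows 0-3 [u,v=00]: 0000  = hex 0
  rows 4-7 [u,v=01]: 0000  = hex 0
  rows 8-11 [u,v=10]: 0001  = hex 1
  rows 12-15 [u,v=11]: 0000  = hex 0
Counterexample vector (row 0 .. row 15) = 0000000000010000
Output column grouped in 4s = 0000 0000 0001 0000 = 0x0010
Convert to decimal digit by digit (value = value*16 + digit):
  0 -> 0
  0*16 + 0 = 0
  0*16 + 1 = 1
  1*16 + 0 = 16
Decimal = 16

16


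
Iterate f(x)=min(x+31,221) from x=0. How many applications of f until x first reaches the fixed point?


Step 1: x=0, cap=221, increment=31
Step 2: x grows by 31 each step until capped at 221; fixed point is x=221
Step 3: iterations = ceil(221/31) = 8

8


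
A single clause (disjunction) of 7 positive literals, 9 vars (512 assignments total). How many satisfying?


Step 1: Total=2^9=512
Step 2: Unsat when all 7 false: 2^2=4
Step 3: Sat=512-4=508

508


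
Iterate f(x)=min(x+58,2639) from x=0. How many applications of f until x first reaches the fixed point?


Step 1: x=0, cap=2639, increment=58
Step 2: x grows by 58 each step until capped at 2639; fixed point is x=2639
Step 3: iterations = ceil(2639/58) = 46

46


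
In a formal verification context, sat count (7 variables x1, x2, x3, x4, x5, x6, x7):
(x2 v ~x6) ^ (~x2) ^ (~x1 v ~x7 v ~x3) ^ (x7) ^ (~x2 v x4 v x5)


CNF with 5 clauses over 7 vars (128 assignments).
An assignment satisfies CNF iff every clause has >=1 true literal.
Check each row (bits = x1,x2,x3,x4,x5,x6,x7; clause T/F shown):
  row 0 [0000000]: clauses=TTTFT -> 0
  row 1 [0000001]: clauses=TTTTT -> 1
  row 2 [0000010]: clauses=FTTFT -> 0
  row 3 [0000011]: clauses=FTTTT -> 0
  row 4 [0000100]: clauses=TTTFT -> 0
  (every remaining row is evaluated the same way; all 128 results are listed next)
Full result column, 8 rows per line (x1,x2,x3,x4 fixed per line; x5,x6,x7 runs 000..111 left to right):
  rows 0-7 [x1,x2,x3,x4=0000]: 01000100  (ones: 2)
  rows 8-15 [x1,x2,x3,x4=0001]: 01000100  (ones: 2)
  rows 16-23 [x1,x2,x3,x4=0010]: 01000100  (ones: 2)
  rows 24-31 [x1,x2,x3,x4=0011]: 01000100  (ones: 2)
  rows 32-39 [x1,x2,x3,x4=0100]: 00000000  (ones: 0)
  rows 40-47 [x1,x2,x3,x4=0101]: 00000000  (ones: 0)
  rows 48-55 [x1,x2,x3,x4=0110]: 00000000  (ones: 0)
  rows 56-63 [x1,x2,x3,x4=0111]: 00000000  (ones: 0)
  rows 64-71 [x1,x2,x3,x4=1000]: 01000100  (ones: 2)
  rows 72-79 [x1,x2,x3,x4=1001]: 01000100  (ones: 2)
  rows 80-87 [x1,x2,x3,x4=1010]: 00000000  (ones: 0)
  rows 88-95 [x1,x2,x3,x4=1011]: 00000000  (ones: 0)
  rows 96-103 [x1,x2,x3,x4=1100]: 00000000  (ones: 0)
  rows 104-111 [x1,x2,x3,x4=1101]: 00000000  (ones: 0)
  rows 112-119 [x1,x2,x3,x4=1110]: 00000000  (ones: 0)
  rows 120-127 [x1,x2,x3,x4=1111]: 00000000  (ones: 0)
Satisfying assignments = 2+2+2+2+0+0+0+0+2+2+0+0+0+0+0+0 = 12

12


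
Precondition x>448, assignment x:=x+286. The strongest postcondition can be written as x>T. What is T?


Formula: sp(P, x:=E) = exists old_x. (x = E[old_x/x]) AND P[old_x/x] (old_x is the value of x before the assignment; eliminate old_x by solving x = E[old_x/x] for old_x)
Step 1: Precondition P: x>448, i.e. old_x > 448
Step 2: Assignment gives x = old_x + 286, so old_x = x - 286
Step 3: Substitute into P: x - 286 > 448
Step 4: Simplify: x > 448+286 = 734

734


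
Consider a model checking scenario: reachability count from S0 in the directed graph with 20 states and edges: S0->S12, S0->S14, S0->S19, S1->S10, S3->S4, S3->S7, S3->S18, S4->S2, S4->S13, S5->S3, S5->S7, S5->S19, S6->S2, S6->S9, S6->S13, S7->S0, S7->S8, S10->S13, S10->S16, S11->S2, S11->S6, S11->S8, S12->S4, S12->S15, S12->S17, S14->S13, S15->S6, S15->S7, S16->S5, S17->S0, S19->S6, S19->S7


BFS from S0:
  layer 0: {S0}
  layer 1: {S12, S14, S19}
  layer 2: {S4, S6, S7, S13, S15, S17}
  layer 3: {S2, S8, S9}
Reachable set: {S0, S2, S4, S6, S7, S8, S9, S12, S13, S14, S15, S17, S19}
Count = 13

13


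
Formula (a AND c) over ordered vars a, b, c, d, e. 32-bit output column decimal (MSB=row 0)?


Formula: (a AND c) over a, b, c, d, e (32 rows)
Evaluate each row (bits = a,b,c,d,e, MSB first):
  row 0 [00000]: (0 AND 0) -> 0
  row 1 [00001]: (0 AND 0) -> 0
  row 2 [00010]: (0 AND 0) -> 0
  row 3 [00011]: (0 AND 0) -> 0
  row 4 [00100]: (0 AND 1) -> 0
  row 5 [00101]: (0 AND 1) -> 0
  row 6 [00110]: (0 AND 1) -> 0
  row 7 [00111]: (0 AND 1) -> 0
  row 8 [01000]: (0 AND 0) -> 0
  row 9 [01001]: (0 AND 0) -> 0
  row 10 [01010]: (0 AND 0) -> 0
  row 11 [01011]: (0 AND 0) -> 0
  row 12 [01100]: (0 AND 1) -> 0
  row 13 [01101]: (0 AND 1) -> 0
  row 14 [01110]: (0 AND 1) -> 0
  row 15 [01111]: (0 AND 1) -> 0
  row 16 [10000]: (1 AND 0) -> 0
  row 17 [10001]: (1 AND 0) -> 0
  row 18 [10010]: (1 AND 0) -> 0
  row 19 [10011]: (1 AND 0) -> 0
  row 20 [10100]: (1 AND 1) -> 1
  row 21 [10101]: (1 AND 1) -> 1
  row 22 [10110]: (1 AND 1) -> 1
  row 23 [10111]: (1 AND 1) -> 1
  row 24 [11000]: (1 AND 0) -> 0
  row 25 [11001]: (1 AND 0) -> 0
  row 26 [11010]: (1 AND 0) -> 0
  row 27 [11011]: (1 AND 0) -> 0
  row 28 [11100]: (1 AND 1) -> 1
  row 29 [11101]: (1 AND 1) -> 1
  row 30 [11110]: (1 AND 1) -> 1
  row 31 [11111]: (1 AND 1) -> 1
Full result column, 4 rows per line (a,b,c fixed per line; d,e runs 00..11 left to right):
  rows 0-3 [a,b,c=000]: 0000  = hex 0
  rows 4-7 [a,b,c=001]: 0000  = hex 0
  rows 8-11 [a,b,c=010]: 0000  = hex 0
  rows 12-15 [a,b,c=011]: 0000  = hex 0
  rows 16-19 [a,b,c=100]: 0000  = hex 0
  rows 20-23 [a,b,c=101]: 1111  = hex F
  rows 24-27 [a,b,c=110]: 0000  = hex 0
  rows 28-31 [a,b,c=111]: 1111  = hex F
Output column (row 0 .. row 31) = 00000000000000000000111100001111
Output column grouped in 4s = 0000 0000 0000 0000 0000 1111 0000 1111 = 0x00000F0F
Convert to decimal digit by digit (value = value*16 + digit):
  0 -> 0
  0*16 + 0 = 0
  0*16 + 0 = 0
  0*16 + 0 = 0
  0*16 + 0 = 0
  0*16 + 15 (F) = 15
  15*16 + 0 = 240
  240*16 + 15 (F) = 3855
Decimal = 3855

3855


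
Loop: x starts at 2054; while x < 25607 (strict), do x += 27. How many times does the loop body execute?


Step 1: x goes from 2054 toward 25607 by 27; the body runs while x<25607, so iterations = ceil((bound-start)/step)
Step 2: Distance=23553
Step 3: ceil(23553/27)=873

873


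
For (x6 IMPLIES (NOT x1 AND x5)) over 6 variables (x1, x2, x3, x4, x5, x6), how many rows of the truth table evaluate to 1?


Formula: (x6 IMPLIES (NOT x1 AND x5)) over 6 vars (64 rows)
Evaluate each row (x1, x2, x3, x4, x5, x6 as bits, MSB first):
  row 0 [000000]: (0 IMPLIES (NOT 0 AND 0)) -> 1
  row 1 [000001]: (1 IMPLIES (NOT 0 AND 0)) -> 0
  row 2 [000010]: (0 IMPLIES (NOT 0 AND 1)) -> 1
  row 3 [000011]: (1 IMPLIES (NOT 0 AND 1)) -> 1
  row 4 [000100]: (0 IMPLIES (NOT 0 AND 0)) -> 1
  (every remaining row is evaluated the same way; all 64 results are listed next)
Full result column, 8 rows per line (x1,x2,x3 fixed per line; x4,x5,x6 runs 000..111 left to right):
  rows 0-7 [x1,x2,x3=000]: 10111011  (ones: 6)
  rows 8-15 [x1,x2,x3=001]: 10111011  (ones: 6)
  rows 16-23 [x1,x2,x3=010]: 10111011  (ones: 6)
  rows 24-31 [x1,x2,x3=011]: 10111011  (ones: 6)
  rows 32-39 [x1,x2,x3=100]: 10101010  (ones: 4)
  rows 40-47 [x1,x2,x3=101]: 10101010  (ones: 4)
  rows 48-55 [x1,x2,x3=110]: 10101010  (ones: 4)
  rows 56-63 [x1,x2,x3=111]: 10101010  (ones: 4)
Count of 1-rows = 6+6+6+6+4+4+4+4 = 40

40


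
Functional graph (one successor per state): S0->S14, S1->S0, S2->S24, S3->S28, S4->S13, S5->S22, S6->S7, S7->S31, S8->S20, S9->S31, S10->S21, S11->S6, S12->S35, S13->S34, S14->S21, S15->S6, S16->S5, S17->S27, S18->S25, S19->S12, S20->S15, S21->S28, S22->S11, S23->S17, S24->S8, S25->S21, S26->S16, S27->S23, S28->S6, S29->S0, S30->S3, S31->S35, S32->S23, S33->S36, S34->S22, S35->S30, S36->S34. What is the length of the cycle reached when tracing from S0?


Trace from S0 until a state repeats:
  S0 -> S14 -> S21 -> S28 -> S6 -> S7 -> S31 -> S35 -> S30 -> S3 -> S28
S28 first seen at step 3, revisited at step 10.
Cycle length = 10 - 3 = 7

7


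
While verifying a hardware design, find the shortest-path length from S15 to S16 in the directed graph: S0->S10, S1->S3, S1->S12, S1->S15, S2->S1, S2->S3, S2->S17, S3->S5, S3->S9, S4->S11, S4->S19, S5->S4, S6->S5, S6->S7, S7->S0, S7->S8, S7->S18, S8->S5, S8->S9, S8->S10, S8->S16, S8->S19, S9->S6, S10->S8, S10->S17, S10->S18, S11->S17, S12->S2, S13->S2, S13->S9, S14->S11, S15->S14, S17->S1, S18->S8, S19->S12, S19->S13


BFS layer-by-layer from S15:
  dist 0: {S15}
  dist 1: {S14}
  dist 2: {S11}
  dist 3: {S17}
  dist 4: {S1}
  dist 5: {S3, S12}
  dist 6: {S2, S5, S9}
  dist 7: {S4, S6}
  dist 8: {S7, S19}
  dist 9: {S0, S8, S13, S18}
  dist 10: {S10, S16}
  -> S16 reached at distance 10
Shortest path length = 10

10


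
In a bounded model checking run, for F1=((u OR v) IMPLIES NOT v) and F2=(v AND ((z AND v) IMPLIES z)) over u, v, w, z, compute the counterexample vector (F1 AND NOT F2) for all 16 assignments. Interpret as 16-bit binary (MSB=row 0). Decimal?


F1 = ((u OR v) IMPLIES NOT v)
F2 = (v AND ((z AND v) IMPLIES z))
Counterexample to F1=>F2 is where F1=1 and F2=0.
Evaluate each row (bits = u,v,w,z, MSB first):
  row 0 [0000]: F1=1 F2=0 -> F1&~F2 -> 1
  row 1 [0001]: F1=1 F2=0 -> F1&~F2 -> 1
  row 2 [0010]: F1=1 F2=0 -> F1&~F2 -> 1
  row 3 [0011]: F1=1 F2=0 -> F1&~F2 -> 1
  row 4 [0100]: F1=0 F2=1 -> F1&~F2 -> 0
  row 5 [0101]: F1=0 F2=1 -> F1&~F2 -> 0
  row 6 [0110]: F1=0 F2=1 -> F1&~F2 -> 0
  row 7 [0111]: F1=0 F2=1 -> F1&~F2 -> 0
  row 8 [1000]: F1=1 F2=0 -> F1&~F2 -> 1
  row 9 [1001]: F1=1 F2=0 -> F1&~F2 -> 1
  row 10 [1010]: F1=1 F2=0 -> F1&~F2 -> 1
  row 11 [1011]: F1=1 F2=0 -> F1&~F2 -> 1
  row 12 [1100]: F1=0 F2=1 -> F1&~F2 -> 0
  row 13 [1101]: F1=0 F2=1 -> F1&~F2 -> 0
  row 14 [1110]: F1=0 F2=1 -> F1&~F2 -> 0
  row 15 [1111]: F1=0 F2=1 -> F1&~F2 -> 0
Full result column, 4 rows per line (u,v fixed per line; w,z runs 00..11 left to right):
  rows 0-3 [u,v=00]: 1111  = hex F
  rows 4-7 [u,v=01]: 0000  = hex 0
  rows 8-11 [u,v=10]: 1111  = hex F
  rows 12-15 [u,v=11]: 0000  = hex 0
Counterexample vector (row 0 .. row 15) = 1111000011110000
Output column grouped in 4s = 1111 0000 1111 0000 = 0xF0F0
Convert to decimal digit by digit (value = value*16 + digit):
  F -> 15
  15*16 + 0 = 240
  240*16 + 15 (F) = 3855
  3855*16 + 0 = 61680
Decimal = 61680

61680


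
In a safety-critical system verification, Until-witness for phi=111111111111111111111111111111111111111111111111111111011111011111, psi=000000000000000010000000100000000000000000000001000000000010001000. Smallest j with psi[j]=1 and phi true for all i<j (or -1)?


(phi U psi) at 0: need smallest j with psi[j]=1 and phi[i]=1 for all i in [0,j).
Scan from step 0:
  step 0: phi=1, psi=0 -> continue
  step 1: phi=1, psi=0 -> continue
  step 2: phi=1, psi=0 -> continue
  step 3: phi=1, psi=0 -> continue
  step 16: psi=1 and phi held for [0,16) -> witness found
Witness step = 16

16


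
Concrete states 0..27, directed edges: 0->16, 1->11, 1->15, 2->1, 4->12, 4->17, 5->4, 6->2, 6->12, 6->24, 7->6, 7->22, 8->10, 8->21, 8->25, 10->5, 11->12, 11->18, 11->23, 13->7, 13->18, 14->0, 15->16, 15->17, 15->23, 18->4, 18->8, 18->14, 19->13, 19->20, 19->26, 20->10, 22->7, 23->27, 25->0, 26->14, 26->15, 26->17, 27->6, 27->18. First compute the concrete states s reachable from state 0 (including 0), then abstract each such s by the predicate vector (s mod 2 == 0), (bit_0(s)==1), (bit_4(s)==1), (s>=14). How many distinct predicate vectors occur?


BFS from 0:
Concrete reachable: {0, 16}
Abstract via predicates (s mod 2 == 0), (bit_0(s)==1), (bit_4(s)==1), (s>=14):
  (1,0,0,0) <- {0}
  (1,0,1,1) <- {16}
Distinct abstract states = 2

2


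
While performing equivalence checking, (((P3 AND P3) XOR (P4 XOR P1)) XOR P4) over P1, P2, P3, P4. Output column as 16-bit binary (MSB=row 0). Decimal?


Formula: (((P3 AND P3) XOR (P4 XOR P1)) XOR P4) over P1, P2, P3, P4 (16 rows)
Evaluate each row (bits = P1,P2,P3,P4, MSB first):
  row 0 [0000]: (((0 AND 0) XOR (0 XOR 0)) XOR 0) -> 0
  row 1 [0001]: (((0 AND 0) XOR (1 XOR 0)) XOR 1) -> 0
  row 2 [0010]: (((1 AND 1) XOR (0 XOR 0)) XOR 0) -> 1
  row 3 [0011]: (((1 AND 1) XOR (1 XOR 0)) XOR 1) -> 1
  row 4 [0100]: (((0 AND 0) XOR (0 XOR 0)) XOR 0) -> 0
  row 5 [0101]: (((0 AND 0) XOR (1 XOR 0)) XOR 1) -> 0
  row 6 [0110]: (((1 AND 1) XOR (0 XOR 0)) XOR 0) -> 1
  row 7 [0111]: (((1 AND 1) XOR (1 XOR 0)) XOR 1) -> 1
  row 8 [1000]: (((0 AND 0) XOR (0 XOR 1)) XOR 0) -> 1
  row 9 [1001]: (((0 AND 0) XOR (1 XOR 1)) XOR 1) -> 1
  row 10 [1010]: (((1 AND 1) XOR (0 XOR 1)) XOR 0) -> 0
  row 11 [1011]: (((1 AND 1) XOR (1 XOR 1)) XOR 1) -> 0
  row 12 [1100]: (((0 AND 0) XOR (0 XOR 1)) XOR 0) -> 1
  row 13 [1101]: (((0 AND 0) XOR (1 XOR 1)) XOR 1) -> 1
  row 14 [1110]: (((1 AND 1) XOR (0 XOR 1)) XOR 0) -> 0
  row 15 [1111]: (((1 AND 1) XOR (1 XOR 1)) XOR 1) -> 0
Full result column, 4 rows per line (P1,P2 fixed per line; P3,P4 runs 00..11 left to right):
  rows 0-3 [P1,P2=00]: 0011  = hex 3
  rows 4-7 [P1,P2=01]: 0011  = hex 3
  rows 8-11 [P1,P2=10]: 1100  = hex C
  rows 12-15 [P1,P2=11]: 1100  = hex C
Output column (row 0 .. row 15) = 0011001111001100
Output column grouped in 4s = 0011 0011 1100 1100 = 0x33CC
Convert to decimal digit by digit (value = value*16 + digit):
  3 -> 3
  3*16 + 3 = 51
  51*16 + 12 (C) = 828
  828*16 + 12 (C) = 13260
Decimal = 13260

13260


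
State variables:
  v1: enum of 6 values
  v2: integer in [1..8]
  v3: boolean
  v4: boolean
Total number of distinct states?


State space = product of domain sizes of all variables.
Domain sizes:
  v1 (enum of 6 values): 6
  v2 (integer in [1..8]): 8
  v3 (boolean): 2
  v4 (boolean): 2
Product = 6 * 8 * 2 * 2 = 192

192


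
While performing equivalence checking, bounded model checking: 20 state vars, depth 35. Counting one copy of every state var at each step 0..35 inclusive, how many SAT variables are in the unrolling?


BMC unrolls to depth k, creating one copy of each state var for steps 0..k.
Step count = 35 + 1 = 36 (steps 0 through 35)
Vars per step = 20
Total = 20 * 36 = 720

720


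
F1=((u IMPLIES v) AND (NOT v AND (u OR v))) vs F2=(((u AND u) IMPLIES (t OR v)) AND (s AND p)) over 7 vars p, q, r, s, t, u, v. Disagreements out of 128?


F1 = ((u IMPLIES v) AND (NOT v AND (u OR v)))
F2 = (((u AND u) IMPLIES (t OR v)) AND (s AND p))
Evaluate both on each of 128 rows (bits = p,q,r,s,t,u,v):
  row 0 [0000000]: F1=0 F2=0 -> 0
  row 1 [0000001]: F1=0 F2=0 -> 0
  row 2 [0000010]: F1=0 F2=0 -> 0
  row 3 [0000011]: F1=0 F2=0 -> 0
  row 4 [0000100]: F1=0 F2=0 -> 0
  (every remaining row is evaluated the same way; all 128 results are listed next)
Full result column, 8 rows per line (p,q,r,s fixed per line; t,u,v runs 000..111 left to right):
  rows 0-7 [p,q,r,s=0000]: 00000000  (ones: 0)
  rows 8-15 [p,q,r,s=0001]: 00000000  (ones: 0)
  rows 16-23 [p,q,r,s=0010]: 00000000  (ones: 0)
  rows 24-31 [p,q,r,s=0011]: 00000000  (ones: 0)
  rows 32-39 [p,q,r,s=0100]: 00000000  (ones: 0)
  rows 40-47 [p,q,r,s=0101]: 00000000  (ones: 0)
  rows 48-55 [p,q,r,s=0110]: 00000000  (ones: 0)
  rows 56-63 [p,q,r,s=0111]: 00000000  (ones: 0)
  rows 64-71 [p,q,r,s=1000]: 00000000  (ones: 0)
  rows 72-79 [p,q,r,s=1001]: 11011111  (ones: 7)
  rows 80-87 [p,q,r,s=1010]: 00000000  (ones: 0)
  rows 88-95 [p,q,r,s=1011]: 11011111  (ones: 7)
  rows 96-103 [p,q,r,s=1100]: 00000000  (ones: 0)
  rows 104-111 [p,q,r,s=1101]: 11011111  (ones: 7)
  rows 112-119 [p,q,r,s=1110]: 00000000  (ones: 0)
  rows 120-127 [p,q,r,s=1111]: 11011111  (ones: 7)
Disagreements = 0+0+0+0+0+0+0+0+0+7+0+7+0+7+0+7 = 28

28


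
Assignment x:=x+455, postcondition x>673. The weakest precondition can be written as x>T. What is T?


Formula: wp(x:=E, P) = P[E/x] (substitute E for x in postcondition)
Step 1: Postcondition: x>673
Step 2: Substitute x+455 for x: x+455>673
Step 3: Solve for x: x > 673-455 = 218

218


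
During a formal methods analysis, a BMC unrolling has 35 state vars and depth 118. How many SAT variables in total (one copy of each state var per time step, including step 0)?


BMC unrolls to depth k, creating one copy of each state var for steps 0..k.
Step count = 118 + 1 = 119 (steps 0 through 118)
Vars per step = 35
Total = 35 * 119 = 4165

4165


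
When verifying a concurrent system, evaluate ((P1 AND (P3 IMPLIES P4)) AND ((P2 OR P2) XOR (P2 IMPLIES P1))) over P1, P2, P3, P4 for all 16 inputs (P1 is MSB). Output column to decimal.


Formula: ((P1 AND (P3 IMPLIES P4)) AND ((P2 OR P2) XOR (P2 IMPLIES P1))) over P1, P2, P3, P4 (16 rows)
Evaluate each row (bits = P1,P2,P3,P4, MSB first):
  row 0 [0000]: ((0 AND (0 IMPLIES 0)) AND ((0 OR 0) XOR (0 IMPLIES 0))) -> 0
  row 1 [0001]: ((0 AND (0 IMPLIES 1)) AND ((0 OR 0) XOR (0 IMPLIES 0))) -> 0
  row 2 [0010]: ((0 AND (1 IMPLIES 0)) AND ((0 OR 0) XOR (0 IMPLIES 0))) -> 0
  row 3 [0011]: ((0 AND (1 IMPLIES 1)) AND ((0 OR 0) XOR (0 IMPLIES 0))) -> 0
  row 4 [0100]: ((0 AND (0 IMPLIES 0)) AND ((1 OR 1) XOR (1 IMPLIES 0))) -> 0
  row 5 [0101]: ((0 AND (0 IMPLIES 1)) AND ((1 OR 1) XOR (1 IMPLIES 0))) -> 0
  row 6 [0110]: ((0 AND (1 IMPLIES 0)) AND ((1 OR 1) XOR (1 IMPLIES 0))) -> 0
  row 7 [0111]: ((0 AND (1 IMPLIES 1)) AND ((1 OR 1) XOR (1 IMPLIES 0))) -> 0
  row 8 [1000]: ((1 AND (0 IMPLIES 0)) AND ((0 OR 0) XOR (0 IMPLIES 1))) -> 1
  row 9 [1001]: ((1 AND (0 IMPLIES 1)) AND ((0 OR 0) XOR (0 IMPLIES 1))) -> 1
  row 10 [1010]: ((1 AND (1 IMPLIES 0)) AND ((0 OR 0) XOR (0 IMPLIES 1))) -> 0
  row 11 [1011]: ((1 AND (1 IMPLIES 1)) AND ((0 OR 0) XOR (0 IMPLIES 1))) -> 1
  row 12 [1100]: ((1 AND (0 IMPLIES 0)) AND ((1 OR 1) XOR (1 IMPLIES 1))) -> 0
  row 13 [1101]: ((1 AND (0 IMPLIES 1)) AND ((1 OR 1) XOR (1 IMPLIES 1))) -> 0
  row 14 [1110]: ((1 AND (1 IMPLIES 0)) AND ((1 OR 1) XOR (1 IMPLIES 1))) -> 0
  row 15 [1111]: ((1 AND (1 IMPLIES 1)) AND ((1 OR 1) XOR (1 IMPLIES 1))) -> 0
Full result column, 4 rows per line (P1,P2 fixed per line; P3,P4 runs 00..11 left to right):
  rows 0-3 [P1,P2=00]: 0000  = hex 0
  rows 4-7 [P1,P2=01]: 0000  = hex 0
  rows 8-11 [P1,P2=10]: 1101  = hex D
  rows 12-15 [P1,P2=11]: 0000  = hex 0
Output column (row 0 .. row 15) = 0000000011010000
Output column grouped in 4s = 0000 0000 1101 0000 = 0x00D0
Convert to decimal digit by digit (value = value*16 + digit):
  0 -> 0
  0*16 + 0 = 0
  0*16 + 13 (D) = 13
  13*16 + 0 = 208
Decimal = 208

208


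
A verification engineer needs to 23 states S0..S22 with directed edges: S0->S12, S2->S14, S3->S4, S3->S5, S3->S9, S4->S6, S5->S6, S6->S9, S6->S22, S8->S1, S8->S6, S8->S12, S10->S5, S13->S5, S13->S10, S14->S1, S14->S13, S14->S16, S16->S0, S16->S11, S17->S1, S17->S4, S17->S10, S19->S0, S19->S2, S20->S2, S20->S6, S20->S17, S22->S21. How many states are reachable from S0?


BFS from S0:
  layer 0: {S0}
  layer 1: {S12}
Reachable set: {S0, S12}
Count = 2

2


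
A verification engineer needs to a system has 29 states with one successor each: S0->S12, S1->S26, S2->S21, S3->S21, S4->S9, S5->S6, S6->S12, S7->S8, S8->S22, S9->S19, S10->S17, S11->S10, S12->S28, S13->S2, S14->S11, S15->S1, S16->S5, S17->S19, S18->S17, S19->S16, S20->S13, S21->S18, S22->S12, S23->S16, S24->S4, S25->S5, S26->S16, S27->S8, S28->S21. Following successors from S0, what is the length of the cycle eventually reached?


Trace from S0 until a state repeats:
  S0 -> S12 -> S28 -> S21 -> S18 -> S17 -> S19 -> S16 -> S5 -> S6 -> S12
S12 first seen at step 1, revisited at step 10.
Cycle length = 10 - 1 = 9

9


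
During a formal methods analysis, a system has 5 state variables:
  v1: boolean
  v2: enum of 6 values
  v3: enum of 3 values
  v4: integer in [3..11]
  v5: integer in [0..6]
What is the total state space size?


State space = product of domain sizes of all variables.
Domain sizes:
  v1 (boolean): 2
  v2 (enum of 6 values): 6
  v3 (enum of 3 values): 3
  v4 (integer in [3..11]): 9
  v5 (integer in [0..6]): 7
Product = 2 * 6 * 3 * 9 * 7 = 2268

2268
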